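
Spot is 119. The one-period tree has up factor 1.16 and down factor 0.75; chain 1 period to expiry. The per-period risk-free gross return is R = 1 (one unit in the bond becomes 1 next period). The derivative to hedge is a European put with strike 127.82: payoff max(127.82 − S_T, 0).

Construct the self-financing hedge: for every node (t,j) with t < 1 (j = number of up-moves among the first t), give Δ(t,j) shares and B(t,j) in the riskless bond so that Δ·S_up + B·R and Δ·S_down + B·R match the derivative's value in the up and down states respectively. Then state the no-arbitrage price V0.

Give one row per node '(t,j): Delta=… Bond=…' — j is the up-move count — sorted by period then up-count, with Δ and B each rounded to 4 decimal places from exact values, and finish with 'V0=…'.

(0,0): Delta=-0.7905 Bond=109.1249
V0=15.0517

Risk-neutral probability p* = (R−d)/(u−d) = (1−0.75)/(1.16−0.75) = 0.6098.
Payoff layer (t=1): V(1,0)=38.5700, V(1,1)=0.0000
(0,0): S=119.0000. Δ = (V_up−V_dn)/(S_up−S_dn) = (0.0000−38.5700)/(138.0400−89.2500) = -0.7905. V = [p*·0.0000 + (1−p*)·38.5700]/1 = 15.0517. B = V − Δ·S = 109.1249.
Root portfolio cost Δ·119+B reproduces V0=15.0517.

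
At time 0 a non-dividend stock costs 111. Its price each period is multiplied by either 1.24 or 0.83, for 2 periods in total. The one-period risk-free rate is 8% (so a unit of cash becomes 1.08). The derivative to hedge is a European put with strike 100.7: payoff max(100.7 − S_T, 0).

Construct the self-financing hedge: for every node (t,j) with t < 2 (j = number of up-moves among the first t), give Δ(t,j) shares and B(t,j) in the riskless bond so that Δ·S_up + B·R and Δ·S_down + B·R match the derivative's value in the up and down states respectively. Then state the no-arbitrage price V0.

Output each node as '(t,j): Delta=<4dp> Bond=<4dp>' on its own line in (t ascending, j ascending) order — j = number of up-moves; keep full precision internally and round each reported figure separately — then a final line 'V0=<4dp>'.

(0,0): Delta=-0.1924 Bond=24.5198
(1,0): Delta=-0.6415 Bond=67.8586
(1,1): Delta=0.0000 Bond=0.0000
V0=3.1638

Under the risk-neutral measure, an up-move has probability p* = (R−d)/(u−d) = 0.6098 and values discount at R = 1.08.
Terminal values V(2,·): V(2,0)=24.2321, V(2,1)=0.0000, V(2,2)=0.0000
(1,0): S=92.1300. Δ = (V_up−V_dn)/(S_up−S_dn) = (0.0000−24.2321)/(114.2412−76.4679) = -0.6415. V = [p*·0.0000 + (1−p*)·24.2321]/1.08 = 8.7560. B = V − Δ·S = 67.8586.
(1,1): S=137.6400. Δ = (V_up−V_dn)/(S_up−S_dn) = (0.0000−0.0000)/(170.6736−114.2412) = 0.0000. V = [p*·0.0000 + (1−p*)·0.0000]/1.08 = 0.0000. B = V − Δ·S = 0.0000.
(0,0): S=111.0000. Δ = (V_up−V_dn)/(S_up−S_dn) = (0.0000−8.7560)/(137.6400−92.1300) = -0.1924. V = [p*·0.0000 + (1−p*)·8.7560]/1.08 = 3.1638. B = V − Δ·S = 24.5198.
Self-financing check: at every node Δ·S+B equals the discounted successor values.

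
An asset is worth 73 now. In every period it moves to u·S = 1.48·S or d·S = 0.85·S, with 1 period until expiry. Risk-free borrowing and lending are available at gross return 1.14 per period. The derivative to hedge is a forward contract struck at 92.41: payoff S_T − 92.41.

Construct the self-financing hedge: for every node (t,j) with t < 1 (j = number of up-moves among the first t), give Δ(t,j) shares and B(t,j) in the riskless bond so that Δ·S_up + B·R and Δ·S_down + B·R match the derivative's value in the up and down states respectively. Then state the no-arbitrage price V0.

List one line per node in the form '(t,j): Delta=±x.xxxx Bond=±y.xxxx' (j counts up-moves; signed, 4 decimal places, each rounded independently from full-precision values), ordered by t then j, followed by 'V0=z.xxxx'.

Risk-neutral probability p* = (R−d)/(u−d) = (1.14−0.85)/(1.48−0.85) = 0.4603.
At expiry t=1: V(1,0)=-30.3600, V(1,1)=15.6300
  t=0,j=0: stock 73.0000 → up 108.0400 (V=15.6300), down 62.0500 (V=-30.3600). Price -8.0614; hedge Δ=1.0000, bond B=-81.0614.
Check: Δ(0,0)·S0 + B(0,0) = -8.0614 = V0.

(0,0): Delta=1.0000 Bond=-81.0614
V0=-8.0614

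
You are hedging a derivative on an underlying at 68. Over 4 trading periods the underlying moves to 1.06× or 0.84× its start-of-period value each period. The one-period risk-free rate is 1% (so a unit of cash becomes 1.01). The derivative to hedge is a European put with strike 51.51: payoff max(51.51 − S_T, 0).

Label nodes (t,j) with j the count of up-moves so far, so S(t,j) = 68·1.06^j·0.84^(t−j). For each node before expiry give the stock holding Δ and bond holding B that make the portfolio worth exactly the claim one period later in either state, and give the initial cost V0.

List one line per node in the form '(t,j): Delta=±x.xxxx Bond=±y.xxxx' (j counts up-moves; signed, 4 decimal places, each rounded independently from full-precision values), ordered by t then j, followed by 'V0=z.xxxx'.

The replicating-portfolio and risk-neutral prices coincide; use p* = (1.01−0.84)/(1.06−0.84) = 0.7727 for the latter.
Terminal values V(4,·): V(4,0)=17.6547, V(4,1)=8.7879, V(4,2)=0.0000, V(4,3)=0.0000, V(4,4)=0.0000
Node (3,0) S=40.3039: V=(p*·8.7879+(1−p*)·17.6547)/1.01=10.6961; Δ=(8.7879−17.6547)/(42.7221−33.8553)=-1.0000; B=V−Δ·S=51.0000
Node (3,1) S=50.8596: V=(p*·0.0000+(1−p*)·8.7879)/1.01=1.9775; Δ=(0.0000−8.7879)/(53.9112−42.7221)=-0.7854; B=V−Δ·S=41.9225
Node (3,2) S=64.1800: V=(p*·0.0000+(1−p*)·0.0000)/1.01=0.0000; Δ=(0.0000−0.0000)/(68.0308−53.9112)=0.0000; B=V−Δ·S=0.0000
Node (3,3) S=80.9891: V=(p*·0.0000+(1−p*)·0.0000)/1.01=0.0000; Δ=(0.0000−0.0000)/(85.8484−68.0308)=0.0000; B=V−Δ·S=0.0000
Node (2,0) S=47.9808: V=(p*·1.9775+(1−p*)·10.6961)/1.01=3.9198; Δ=(1.9775−10.6961)/(50.8596−40.3039)=-0.8260; B=V−Δ·S=43.5500
Node (2,1) S=60.5472: V=(p*·0.0000+(1−p*)·1.9775)/1.01=0.4450; Δ=(0.0000−1.9775)/(64.1800−50.8596)=-0.1485; B=V−Δ·S=9.4335
Node (2,2) S=76.4048: V=(p*·0.0000+(1−p*)·0.0000)/1.01=0.0000; Δ=(0.0000−0.0000)/(80.9891−64.1800)=0.0000; B=V−Δ·S=0.0000
Node (1,0) S=57.1200: V=(p*·0.4450+(1−p*)·3.9198)/1.01=1.2225; Δ=(0.4450−3.9198)/(60.5472−47.9808)=-0.2765; B=V−Δ·S=17.0171
Node (1,1) S=72.0800: V=(p*·0.0000+(1−p*)·0.4450)/1.01=0.1001; Δ=(0.0000−0.4450)/(76.4048−60.5472)=-0.0281; B=V−Δ·S=2.1227
Node (0,0) S=68.0000: V=(p*·0.1001+(1−p*)·1.2225)/1.01=0.3517; Δ=(0.1001−1.2225)/(72.0800−57.1200)=-0.0750; B=V−Δ·S=5.4533
Root portfolio cost Δ·68+B reproduces V0=0.3517.

(0,0): Delta=-0.0750 Bond=5.4533
(1,0): Delta=-0.2765 Bond=17.0171
(1,1): Delta=-0.0281 Bond=2.1227
(2,0): Delta=-0.8260 Bond=43.5500
(2,1): Delta=-0.1485 Bond=9.4335
(2,2): Delta=0.0000 Bond=0.0000
(3,0): Delta=-1.0000 Bond=51.0000
(3,1): Delta=-0.7854 Bond=41.9225
(3,2): Delta=0.0000 Bond=0.0000
(3,3): Delta=0.0000 Bond=0.0000
V0=0.3517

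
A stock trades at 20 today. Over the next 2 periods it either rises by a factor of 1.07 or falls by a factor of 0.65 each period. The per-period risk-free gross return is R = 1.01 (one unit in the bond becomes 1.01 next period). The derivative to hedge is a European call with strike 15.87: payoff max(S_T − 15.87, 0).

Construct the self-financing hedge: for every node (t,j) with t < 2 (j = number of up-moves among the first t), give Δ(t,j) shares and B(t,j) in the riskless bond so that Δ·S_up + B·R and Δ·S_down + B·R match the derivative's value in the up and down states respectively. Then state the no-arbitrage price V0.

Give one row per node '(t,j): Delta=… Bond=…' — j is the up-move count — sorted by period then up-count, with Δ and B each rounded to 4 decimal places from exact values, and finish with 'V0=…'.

(0,0): Delta=0.7100 Bond=-9.1392
(1,0): Delta=0.0000 Bond=0.0000
(1,1): Delta=0.7819 Bond=-10.7690
V0=5.0617

No-arbitrage ⇒ martingale measure with p* = (R−d)/(u−d) = 0.8571.
Terminal payoffs: V(2,0)=0.0000, V(2,1)=0.0000, V(2,2)=7.0280
  t=1,j=0: stock 13.0000 → up 13.9100 (V=0.0000), down 8.4500 (V=0.0000). Price 0.0000; hedge Δ=0.0000, bond B=0.0000.
  t=1,j=1: stock 21.4000 → up 22.8980 (V=7.0280), down 13.9100 (V=0.0000). Price 5.9644; hedge Δ=0.7819, bond B=-10.7690.
  t=0,j=0: stock 20.0000 → up 21.4000 (V=5.9644), down 13.0000 (V=0.0000). Price 5.0617; hedge Δ=0.7100, bond B=-9.1392.
The time-0 hedge costs 5.0617, which is the no-arbitrage price.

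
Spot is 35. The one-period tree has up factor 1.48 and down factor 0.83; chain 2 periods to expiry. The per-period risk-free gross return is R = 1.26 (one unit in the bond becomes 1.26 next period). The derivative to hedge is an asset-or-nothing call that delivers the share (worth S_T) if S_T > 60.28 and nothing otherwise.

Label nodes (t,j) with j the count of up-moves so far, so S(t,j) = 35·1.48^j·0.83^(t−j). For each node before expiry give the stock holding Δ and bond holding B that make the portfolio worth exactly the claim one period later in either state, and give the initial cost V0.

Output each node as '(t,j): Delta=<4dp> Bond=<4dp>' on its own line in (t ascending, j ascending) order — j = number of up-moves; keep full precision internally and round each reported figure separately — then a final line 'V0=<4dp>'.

No-arbitrage ⇒ martingale measure with p* = (R−d)/(u−d) = 0.6615.
Payoff layer (t=2): V(2,0)=0.0000, V(2,1)=0.0000, V(2,2)=76.6640
  t=1,j=0: stock 29.0500 → up 42.9940 (V=0.0000), down 24.1115 (V=0.0000). Price 0.0000; hedge Δ=0.0000, bond B=0.0000.
  t=1,j=1: stock 51.8000 → up 76.6640 (V=76.6640), down 42.9940 (V=0.0000). Price 40.2509; hedge Δ=2.2769, bond B=-77.6937.
  t=0,j=0: stock 35.0000 → up 51.8000 (V=40.2509), down 29.0500 (V=0.0000). Price 21.1330; hedge Δ=1.7693, bond B=-40.7916.
Root portfolio cost Δ·35+B reproduces V0=21.1330.

(0,0): Delta=1.7693 Bond=-40.7916
(1,0): Delta=0.0000 Bond=0.0000
(1,1): Delta=2.2769 Bond=-77.6937
V0=21.1330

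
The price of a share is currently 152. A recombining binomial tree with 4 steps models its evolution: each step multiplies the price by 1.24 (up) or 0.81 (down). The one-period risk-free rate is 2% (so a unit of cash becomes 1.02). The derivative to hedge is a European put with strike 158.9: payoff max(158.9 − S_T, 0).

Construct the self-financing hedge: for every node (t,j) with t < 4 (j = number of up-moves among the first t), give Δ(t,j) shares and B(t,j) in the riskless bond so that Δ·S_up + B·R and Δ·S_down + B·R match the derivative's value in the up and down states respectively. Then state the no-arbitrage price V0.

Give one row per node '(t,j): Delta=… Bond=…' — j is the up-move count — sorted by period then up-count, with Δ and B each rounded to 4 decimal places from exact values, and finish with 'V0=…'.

(0,0): Delta=-0.3904 Bond=81.3815
(1,0): Delta=-0.6716 Bond=117.6253
(1,1): Delta=-0.1980 Bond=46.7446
(2,0): Delta=-1.0000 Bond=152.7297
(2,1): Delta=-0.4468 Bond=85.6663
(2,2): Delta=-0.0277 Bond=7.8839
(3,0): Delta=-1.0000 Bond=155.7843
(3,1): Delta=-1.0000 Bond=155.7843
(3,2): Delta=-0.0683 Bond=15.7176
(3,3): Delta=0.0000 Bond=0.0000
V0=22.0366

Since d<R<u, set p* = (R−d)/(u−d) = 0.4884; price each node as the discounted p*-expectation of its children.
Terminal values V(4,·): V(4,0)=93.4690, V(4,1)=58.7340, V(4,2)=5.5595, V(4,3)=0.0000, V(4,4)=0.0000
  t=3,j=0: stock 80.7790 → up 100.1660 (V=58.7340), down 65.4310 (V=93.4690). Price 75.0053; hedge Δ=-1.0000, bond B=155.7843.
  t=3,j=1: stock 123.6617 → up 153.3405 (V=5.5595), down 100.1660 (V=58.7340). Price 32.1226; hedge Δ=-1.0000, bond B=155.7843.
  t=3,j=2: stock 189.3093 → up 234.7435 (V=0.0000), down 153.3405 (V=5.5595). Price 2.7886; hedge Δ=-0.0683, bond B=15.7176.
  t=3,j=3: stock 289.8068 → up 359.3605 (V=0.0000), down 234.7435 (V=0.0000). Price 0.0000; hedge Δ=0.0000, bond B=0.0000.
  t=2,j=0: stock 99.7272 → up 123.6617 (V=32.1226), down 80.7790 (V=75.0053). Price 53.0025; hedge Δ=-1.0000, bond B=152.7297.
  t=2,j=1: stock 152.6688 → up 189.3093 (V=2.7886), down 123.6617 (V=32.1226). Price 17.4477; hedge Δ=-0.4468, bond B=85.6663.
  t=2,j=2: stock 233.7152 → up 289.8068 (V=0.0000), down 189.3093 (V=2.7886). Price 1.3988; hedge Δ=-0.0277, bond B=7.8839.
  t=1,j=0: stock 123.1200 → up 152.6688 (V=17.4477), down 99.7272 (V=53.0025). Price 34.9398; hedge Δ=-0.6716, bond B=117.6253.
  t=1,j=1: stock 188.4800 → up 233.7152 (V=1.3988), down 152.6688 (V=17.4477). Price 9.4214; hedge Δ=-0.1980, bond B=46.7446.
  t=0,j=0: stock 152.0000 → up 188.4800 (V=9.4214), down 123.1200 (V=34.9398). Price 22.0366; hedge Δ=-0.3904, bond B=81.3815.
Root portfolio cost Δ·152+B reproduces V0=22.0366.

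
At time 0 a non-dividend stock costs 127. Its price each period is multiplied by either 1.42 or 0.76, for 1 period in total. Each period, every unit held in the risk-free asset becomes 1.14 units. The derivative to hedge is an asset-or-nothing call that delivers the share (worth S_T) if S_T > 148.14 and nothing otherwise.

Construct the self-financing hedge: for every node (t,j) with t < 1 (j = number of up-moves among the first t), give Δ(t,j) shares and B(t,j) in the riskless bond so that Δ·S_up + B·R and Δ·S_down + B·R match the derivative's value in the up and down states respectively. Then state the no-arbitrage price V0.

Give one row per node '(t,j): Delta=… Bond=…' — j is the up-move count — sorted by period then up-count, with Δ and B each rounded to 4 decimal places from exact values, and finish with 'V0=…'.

The replicating-portfolio and risk-neutral prices coincide; use p* = (1.14−0.76)/(1.42−0.76) = 0.5758 for the latter.
Payoff layer (t=1): V(1,0)=0.0000, V(1,1)=180.3400
Node (0,0) S=127.0000: V=(p*·180.3400+(1−p*)·0.0000)/1.14=91.0808; Δ=(180.3400−0.0000)/(180.3400−96.5200)=2.1515; B=V−Δ·S=-182.1616
Each (Δ,B) replicates both successor values, so the strategy is self-financing and V0 is arbitrage-free.

(0,0): Delta=2.1515 Bond=-182.1616
V0=91.0808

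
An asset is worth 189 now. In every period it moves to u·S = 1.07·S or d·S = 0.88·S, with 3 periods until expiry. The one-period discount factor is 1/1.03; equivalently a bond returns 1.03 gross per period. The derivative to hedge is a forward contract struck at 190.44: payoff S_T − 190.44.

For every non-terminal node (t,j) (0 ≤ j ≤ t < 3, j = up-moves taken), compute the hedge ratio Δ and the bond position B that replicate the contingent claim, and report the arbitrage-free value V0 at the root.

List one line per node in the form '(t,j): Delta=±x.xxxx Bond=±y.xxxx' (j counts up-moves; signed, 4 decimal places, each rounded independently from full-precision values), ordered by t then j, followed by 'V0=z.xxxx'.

(0,0): Delta=1.0000 Bond=-174.2796
(1,0): Delta=1.0000 Bond=-179.5080
(1,1): Delta=1.0000 Bond=-179.5080
(2,0): Delta=1.0000 Bond=-184.8932
(2,1): Delta=1.0000 Bond=-184.8932
(2,2): Delta=1.0000 Bond=-184.8932
V0=14.7204

No-arbitrage ⇒ martingale measure with p* = (R−d)/(u−d) = 0.7895.
At expiry t=3: V(3,0)=-61.6418, V(3,1)=-33.8331, V(3,2)=-0.0202, V(3,3)=41.0931
  t=2,j=0: stock 146.3616 → up 156.6069 (V=-33.8331), down 128.7982 (V=-61.6418). Price -38.5316; hedge Δ=1.0000, bond B=-184.8932.
  t=2,j=1: stock 177.9624 → up 190.4198 (V=-0.0202), down 156.6069 (V=-33.8331). Price -6.9308; hedge Δ=1.0000, bond B=-184.8932.
  t=2,j=2: stock 216.3861 → up 231.5331 (V=41.0931), down 190.4198 (V=-0.0202). Price 31.4929; hedge Δ=1.0000, bond B=-184.8932.
  t=1,j=0: stock 166.3200 → up 177.9624 (V=-6.9308), down 146.3616 (V=-38.5316). Price -13.1880; hedge Δ=1.0000, bond B=-179.5080.
  t=1,j=1: stock 202.2300 → up 216.3861 (V=31.4929), down 177.9624 (V=-6.9308). Price 22.7220; hedge Δ=1.0000, bond B=-179.5080.
  t=0,j=0: stock 189.0000 → up 202.2300 (V=22.7220), down 166.3200 (V=-13.1880). Price 14.7204; hedge Δ=1.0000, bond B=-174.2796.
Check: Δ(0,0)·S0 + B(0,0) = 14.7204 = V0.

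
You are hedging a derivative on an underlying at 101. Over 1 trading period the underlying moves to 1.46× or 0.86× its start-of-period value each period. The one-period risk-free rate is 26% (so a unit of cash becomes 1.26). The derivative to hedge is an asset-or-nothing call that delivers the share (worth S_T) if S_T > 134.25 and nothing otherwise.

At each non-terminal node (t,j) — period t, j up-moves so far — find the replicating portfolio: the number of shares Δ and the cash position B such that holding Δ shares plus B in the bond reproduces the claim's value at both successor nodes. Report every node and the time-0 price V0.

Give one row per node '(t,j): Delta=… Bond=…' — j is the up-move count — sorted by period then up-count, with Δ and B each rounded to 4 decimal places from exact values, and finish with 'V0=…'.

No-arbitrage ⇒ martingale measure with p* = (R−d)/(u−d) = 0.6667.
Terminal payoffs: V(1,0)=0.0000, V(1,1)=147.4600
Node (0,0) S=101.0000: V=(p*·147.4600+(1−p*)·0.0000)/1.26=78.0212; Δ=(147.4600−0.0000)/(147.4600−86.8600)=2.4333; B=V−Δ·S=-167.7455
The time-0 hedge costs 78.0212, which is the no-arbitrage price.

(0,0): Delta=2.4333 Bond=-167.7455
V0=78.0212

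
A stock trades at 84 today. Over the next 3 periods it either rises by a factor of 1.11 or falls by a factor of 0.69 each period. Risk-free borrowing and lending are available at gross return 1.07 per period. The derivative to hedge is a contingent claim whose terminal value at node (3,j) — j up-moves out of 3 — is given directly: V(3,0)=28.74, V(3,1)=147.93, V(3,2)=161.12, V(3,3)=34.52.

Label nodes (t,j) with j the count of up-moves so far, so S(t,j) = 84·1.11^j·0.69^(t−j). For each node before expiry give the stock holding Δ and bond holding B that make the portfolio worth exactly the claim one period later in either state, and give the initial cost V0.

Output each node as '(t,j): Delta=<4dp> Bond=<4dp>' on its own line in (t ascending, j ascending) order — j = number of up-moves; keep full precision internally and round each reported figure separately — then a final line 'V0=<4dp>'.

(0,0): Delta=-2.4827 Bond=263.1676
(1,0): Delta=0.8940 Bond=85.8802
(1,1): Delta=-2.7036 Bond=302.1903
(2,0): Delta=7.0960 Bond=-156.1422
(2,1): Delta=0.4881 Bond=118.0007
(2,2): Delta=-2.9125 Bond=344.9586
V0=54.6240

Risk-neutral probability p* = (R−d)/(u−d) = (1.07−0.69)/(1.11−0.69) = 0.9048.
Payoff layer (t=3): V(3,0)=28.7400, V(3,1)=147.9300, V(3,2)=161.1200, V(3,3)=34.5200
(2,0): S=39.9924. Δ = (V_up−V_dn)/(S_up−S_dn) = (147.9300−28.7400)/(44.3916−27.5948) = 7.0960. V = [p*·147.9300 + (1−p*)·28.7400]/1.07 = 127.6435. B = V − Δ·S = -156.1422.
(2,1): S=64.3356. Δ = (V_up−V_dn)/(S_up−S_dn) = (161.1200−147.9300)/(71.4125−44.3916) = 0.4881. V = [p*·161.1200 + (1−p*)·147.9300]/1.07 = 149.4054. B = V − Δ·S = 118.0007.
(2,2): S=103.4964. Δ = (V_up−V_dn)/(S_up−S_dn) = (34.5200−161.1200)/(114.8810−71.4125) = -2.9125. V = [p*·34.5200 + (1−p*)·161.1200]/1.07 = 43.5300. B = V − Δ·S = 344.9586.
(1,0): S=57.9600. Δ = (V_up−V_dn)/(S_up−S_dn) = (149.4054−127.6435)/(64.3356−39.9924) = 0.8940. V = [p*·149.4054 + (1−p*)·127.6435]/1.07 = 137.6943. B = V − Δ·S = 85.8802.
(1,1): S=93.2400. Δ = (V_up−V_dn)/(S_up−S_dn) = (43.5300−149.4054)/(103.4964−64.3356) = -2.7036. V = [p*·43.5300 + (1−p*)·149.4054]/1.07 = 50.1060. B = V − Δ·S = 302.1903.
(0,0): S=84.0000. Δ = (V_up−V_dn)/(S_up−S_dn) = (50.1060−137.6943)/(93.2400−57.9600) = -2.4827. V = [p*·50.1060 + (1−p*)·137.6943]/1.07 = 54.6240. B = V − Δ·S = 263.1676.
Each (Δ,B) replicates both successor values, so the strategy is self-financing and V0 is arbitrage-free.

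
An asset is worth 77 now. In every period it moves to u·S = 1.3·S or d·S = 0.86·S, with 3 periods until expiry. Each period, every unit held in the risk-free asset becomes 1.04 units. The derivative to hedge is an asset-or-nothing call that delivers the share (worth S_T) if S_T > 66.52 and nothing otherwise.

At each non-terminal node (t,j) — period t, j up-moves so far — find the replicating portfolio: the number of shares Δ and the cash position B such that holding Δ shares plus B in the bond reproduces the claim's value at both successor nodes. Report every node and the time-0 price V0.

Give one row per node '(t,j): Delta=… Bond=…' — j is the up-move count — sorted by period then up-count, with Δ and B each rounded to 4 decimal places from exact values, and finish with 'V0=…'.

(0,0): Delta=1.4667 Bond=-44.9178
(1,0): Delta=1.9551 Bond=-79.0553
(1,1): Delta=1.0000 Bond=0.0000
(2,0): Delta=2.9545 Bond=-139.1372
(2,1): Delta=1.0000 Bond=0.0000
(2,2): Delta=1.0000 Bond=0.0000
V0=68.0164

No-arbitrage ⇒ martingale measure with p* = (R−d)/(u−d) = 0.4091.
At expiry t=3: V(3,0)=0.0000, V(3,1)=74.0340, V(3,2)=111.9118, V(3,3)=169.1690
  t=2,j=0: stock 56.9492 → up 74.0340 (V=74.0340), down 48.9763 (V=0.0000). Price 29.1218; hedge Δ=2.9545, bond B=-139.1373.
  t=2,j=1: stock 86.0860 → up 111.9118 (V=111.9118), down 74.0340 (V=74.0340). Price 86.0860; hedge Δ=1.0000, bond B=0.0000.
  t=2,j=2: stock 130.1300 → up 169.1690 (V=169.1690), down 111.9118 (V=111.9118). Price 130.1300; hedge Δ=1.0000, bond B=0.0000.
  t=1,j=0: stock 66.2200 → up 86.0860 (V=86.0860), down 56.9492 (V=29.1218). Price 50.4089; hedge Δ=1.9551, bond B=-79.0553.
  t=1,j=1: stock 100.1000 → up 130.1300 (V=130.1300), down 86.0860 (V=86.0860). Price 100.1000; hedge Δ=1.0000, bond B=0.0000.
  t=0,j=0: stock 77.0000 → up 100.1000 (V=100.1000), down 66.2200 (V=50.4089). Price 68.0164; hedge Δ=1.4667, bond B=-44.9178.
Each (Δ,B) replicates both successor values, so the strategy is self-financing and V0 is arbitrage-free.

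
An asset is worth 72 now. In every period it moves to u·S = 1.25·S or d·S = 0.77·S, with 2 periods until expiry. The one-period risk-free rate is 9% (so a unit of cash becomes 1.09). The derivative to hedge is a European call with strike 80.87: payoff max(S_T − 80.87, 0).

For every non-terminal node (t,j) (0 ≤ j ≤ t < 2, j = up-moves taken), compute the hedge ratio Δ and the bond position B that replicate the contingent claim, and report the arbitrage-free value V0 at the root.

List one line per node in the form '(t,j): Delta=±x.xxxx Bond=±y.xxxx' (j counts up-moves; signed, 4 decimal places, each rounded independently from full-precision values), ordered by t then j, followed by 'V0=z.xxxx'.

(0,0): Delta=0.5598 Bond=-28.4711
(1,0): Delta=0.0000 Bond=0.0000
(1,1): Delta=0.7322 Bond=-46.5503
V0=11.8322

Under the risk-neutral measure, an up-move has probability p* = (R−d)/(u−d) = 0.6667 and values discount at R = 1.09.
At expiry t=2: V(2,0)=0.0000, V(2,1)=0.0000, V(2,2)=31.6300
(1,0): S=55.4400. Δ = (V_up−V_dn)/(S_up−S_dn) = (0.0000−0.0000)/(69.3000−42.6888) = 0.0000. V = [p*·0.0000 + (1−p*)·0.0000]/1.09 = 0.0000. B = V − Δ·S = 0.0000.
(1,1): S=90.0000. Δ = (V_up−V_dn)/(S_up−S_dn) = (31.6300−0.0000)/(112.5000−69.3000) = 0.7322. V = [p*·31.6300 + (1−p*)·0.0000]/1.09 = 19.3456. B = V − Δ·S = -46.5503.
(0,0): S=72.0000. Δ = (V_up−V_dn)/(S_up−S_dn) = (19.3456−0.0000)/(90.0000−55.4400) = 0.5598. V = [p*·19.3456 + (1−p*)·0.0000]/1.09 = 11.8322. B = V − Δ·S = -28.4711.
Root portfolio cost Δ·72+B reproduces V0=11.8322.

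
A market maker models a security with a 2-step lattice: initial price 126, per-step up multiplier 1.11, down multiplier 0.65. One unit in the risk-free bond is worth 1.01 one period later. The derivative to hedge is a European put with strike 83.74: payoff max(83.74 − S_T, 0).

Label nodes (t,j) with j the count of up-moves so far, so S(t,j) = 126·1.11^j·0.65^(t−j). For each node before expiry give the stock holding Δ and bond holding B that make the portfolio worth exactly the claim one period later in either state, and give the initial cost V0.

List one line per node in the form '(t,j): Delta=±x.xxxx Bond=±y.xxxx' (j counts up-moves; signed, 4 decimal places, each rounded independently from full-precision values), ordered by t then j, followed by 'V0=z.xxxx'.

(0,0): Delta=-0.1133 Bond=15.6868
(1,0): Delta=-0.8097 Bond=72.8811
(1,1): Delta=0.0000 Bond=0.0000
V0=1.4132

Under the risk-neutral measure, an up-move has probability p* = (R−d)/(u−d) = 0.7826 and values discount at R = 1.01.
At expiry t=2: V(2,0)=30.5050, V(2,1)=0.0000, V(2,2)=0.0000
  t=1,j=0: stock 81.9000 → up 90.9090 (V=0.0000), down 53.2350 (V=30.5050). Price 6.5659; hedge Δ=-0.8097, bond B=72.8811.
  t=1,j=1: stock 139.8600 → up 155.2446 (V=0.0000), down 90.9090 (V=0.0000). Price 0.0000; hedge Δ=0.0000, bond B=0.0000.
  t=0,j=0: stock 126.0000 → up 139.8600 (V=0.0000), down 81.9000 (V=6.5659). Price 1.4132; hedge Δ=-0.1133, bond B=15.6868.
The time-0 hedge costs 1.4132, which is the no-arbitrage price.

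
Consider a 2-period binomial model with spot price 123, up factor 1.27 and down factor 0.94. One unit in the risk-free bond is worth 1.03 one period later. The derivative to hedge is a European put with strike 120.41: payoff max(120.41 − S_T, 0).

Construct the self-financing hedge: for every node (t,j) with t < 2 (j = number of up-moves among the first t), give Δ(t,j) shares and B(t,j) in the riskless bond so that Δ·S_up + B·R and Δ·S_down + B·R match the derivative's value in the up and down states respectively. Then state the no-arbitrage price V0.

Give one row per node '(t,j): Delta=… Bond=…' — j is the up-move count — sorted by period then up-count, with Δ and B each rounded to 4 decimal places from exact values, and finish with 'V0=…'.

Under the risk-neutral measure, an up-move has probability p* = (R−d)/(u−d) = 0.2727 and values discount at R = 1.03.
Payoff layer (t=2): V(2,0)=11.7272, V(2,1)=0.0000, V(2,2)=0.0000
(1,0): S=115.6200. Δ = (V_up−V_dn)/(S_up−S_dn) = (0.0000−11.7272)/(146.8374−108.6828) = -0.3074. V = [p*·0.0000 + (1−p*)·11.7272]/1.03 = 8.2805. B = V − Δ·S = 43.8174.
(1,1): S=156.2100. Δ = (V_up−V_dn)/(S_up−S_dn) = (0.0000−0.0000)/(198.3867−146.8374) = 0.0000. V = [p*·0.0000 + (1−p*)·0.0000]/1.03 = 0.0000. B = V − Δ·S = 0.0000.
(0,0): S=123.0000. Δ = (V_up−V_dn)/(S_up−S_dn) = (0.0000−8.2805)/(156.2100−115.6200) = -0.2040. V = [p*·0.0000 + (1−p*)·8.2805]/1.03 = 5.8467. B = V − Δ·S = 30.9390.
Self-financing check: at every node Δ·S+B equals the discounted successor values.

(0,0): Delta=-0.2040 Bond=30.9390
(1,0): Delta=-0.3074 Bond=43.8174
(1,1): Delta=0.0000 Bond=0.0000
V0=5.8467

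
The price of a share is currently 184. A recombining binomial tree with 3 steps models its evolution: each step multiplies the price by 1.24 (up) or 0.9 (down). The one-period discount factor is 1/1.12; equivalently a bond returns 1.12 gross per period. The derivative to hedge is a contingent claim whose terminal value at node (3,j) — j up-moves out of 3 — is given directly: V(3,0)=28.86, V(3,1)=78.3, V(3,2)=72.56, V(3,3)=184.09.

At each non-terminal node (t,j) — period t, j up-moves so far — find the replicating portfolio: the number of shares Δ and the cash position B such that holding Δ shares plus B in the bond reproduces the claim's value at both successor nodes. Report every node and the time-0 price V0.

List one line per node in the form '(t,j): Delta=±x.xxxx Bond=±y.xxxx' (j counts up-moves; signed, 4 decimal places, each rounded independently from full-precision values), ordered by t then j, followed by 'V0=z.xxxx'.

(0,0): Delta=0.6401 Bond=-45.0067
(1,0): Delta=0.2178 Bond=19.5252
(1,1): Delta=0.8073 Bond=-88.5526
(2,0): Delta=0.9757 Bond=-91.0809
(2,1): Delta=-0.0822 Bond=83.4769
(2,2): Delta=1.1594 Bond=-198.8093
V0=72.7736

Under the risk-neutral measure, an up-move has probability p* = (R−d)/(u−d) = 0.6471 and values discount at R = 1.12.
Payoff layer (t=3): V(3,0)=28.8600, V(3,1)=78.3000, V(3,2)=72.5600, V(3,3)=184.0900
Node (2,0) S=149.0400: V=(p*·78.3000+(1−p*)·28.8600)/1.12=54.3309; Δ=(78.3000−28.8600)/(184.8096−134.1360)=0.9757; B=V−Δ·S=-91.0809
Node (2,1) S=205.3440: V=(p*·72.5600+(1−p*)·78.3000)/1.12=66.5945; Δ=(72.5600−78.3000)/(254.6266−184.8096)=-0.0822; B=V−Δ·S=83.4769
Node (2,2) S=282.9184: V=(p*·184.0900+(1−p*)·72.5600)/1.12=129.2201; Δ=(184.0900−72.5600)/(350.8188−254.6266)=1.1594; B=V−Δ·S=-198.8093
Node (1,0) S=165.6000: V=(p*·66.5945+(1−p*)·54.3309)/1.12=55.5948; Δ=(66.5945−54.3309)/(205.3440−149.0400)=0.2178; B=V−Δ·S=19.5252
Node (1,1) S=228.1600: V=(p*·129.2201+(1−p*)·66.5945)/1.12=95.6401; Δ=(129.2201−66.5945)/(282.9184−205.3440)=0.8073; B=V−Δ·S=-88.5526
Node (0,0) S=184.0000: V=(p*·95.6401+(1−p*)·55.5948)/1.12=72.7736; Δ=(95.6401−55.5948)/(228.1600−165.6000)=0.6401; B=V−Δ·S=-45.0067
The time-0 hedge costs 72.7736, which is the no-arbitrage price.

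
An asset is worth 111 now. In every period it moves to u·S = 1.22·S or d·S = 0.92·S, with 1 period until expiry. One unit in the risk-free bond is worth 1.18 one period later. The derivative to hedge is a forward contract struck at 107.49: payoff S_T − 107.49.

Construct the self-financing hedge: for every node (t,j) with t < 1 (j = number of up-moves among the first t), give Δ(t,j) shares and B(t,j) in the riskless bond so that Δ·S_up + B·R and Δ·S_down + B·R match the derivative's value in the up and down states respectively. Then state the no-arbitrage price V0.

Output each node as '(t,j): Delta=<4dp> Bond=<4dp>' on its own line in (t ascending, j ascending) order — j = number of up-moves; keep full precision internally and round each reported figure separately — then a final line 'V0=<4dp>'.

(0,0): Delta=1.0000 Bond=-91.0932
V0=19.9068

Risk-neutral probability p* = (R−d)/(u−d) = (1.18−0.92)/(1.22−0.92) = 0.8667.
Terminal payoffs: V(1,0)=-5.3700, V(1,1)=27.9300
Node (0,0) S=111.0000: V=(p*·27.9300+(1−p*)·-5.3700)/1.18=19.9068; Δ=(27.9300−-5.3700)/(135.4200−102.1200)=1.0000; B=V−Δ·S=-91.0932
Check: Δ(0,0)·S0 + B(0,0) = 19.9068 = V0.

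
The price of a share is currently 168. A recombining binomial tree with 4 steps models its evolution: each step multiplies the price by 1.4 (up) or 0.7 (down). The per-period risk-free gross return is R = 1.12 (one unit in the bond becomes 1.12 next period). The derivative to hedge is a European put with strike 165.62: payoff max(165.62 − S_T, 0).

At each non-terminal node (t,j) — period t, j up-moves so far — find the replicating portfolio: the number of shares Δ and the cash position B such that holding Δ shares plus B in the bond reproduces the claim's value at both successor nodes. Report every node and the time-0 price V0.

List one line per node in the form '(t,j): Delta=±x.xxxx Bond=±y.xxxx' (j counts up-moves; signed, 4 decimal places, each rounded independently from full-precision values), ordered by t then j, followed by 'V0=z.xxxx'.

(0,0): Delta=-0.1674 Bond=39.3957
(1,0): Delta=-0.4524 Bond=77.6362
(1,1): Delta=-0.0724 Bond=21.7813
(2,0): Delta=-1.0000 Bond=132.0312
(2,1): Delta=-0.2699 Bond=56.9000
(2,2): Delta=-0.0066 Bond=2.7250
(3,0): Delta=-1.0000 Bond=147.8750
(3,1): Delta=-1.0000 Bond=147.8750
(3,2): Delta=-0.0265 Bond=7.6300
(3,3): Delta=0.0000 Bond=0.0000
V0=11.2688

Under the risk-neutral measure, an up-move has probability p* = (R−d)/(u−d) = 0.6000 and values discount at R = 1.12.
Terminal values V(4,·): V(4,0)=125.2832, V(4,1)=84.9464, V(4,2)=4.2728, V(4,3)=0.0000, V(4,4)=0.0000
(3,0): S=57.6240. Δ = (V_up−V_dn)/(S_up−S_dn) = (84.9464−125.2832)/(80.6736−40.3368) = -1.0000. V = [p*·84.9464 + (1−p*)·125.2832]/1.12 = 90.2510. B = V − Δ·S = 147.8750.
(3,1): S=115.2480. Δ = (V_up−V_dn)/(S_up−S_dn) = (4.2728−84.9464)/(161.3472−80.6736) = -1.0000. V = [p*·4.2728 + (1−p*)·84.9464]/1.12 = 32.6270. B = V − Δ·S = 147.8750.
(3,2): S=230.4960. Δ = (V_up−V_dn)/(S_up−S_dn) = (0.0000−4.2728)/(322.6944−161.3472) = -0.0265. V = [p*·0.0000 + (1−p*)·4.2728]/1.12 = 1.5260. B = V − Δ·S = 7.6300.
(3,3): S=460.9920. Δ = (V_up−V_dn)/(S_up−S_dn) = (0.0000−0.0000)/(645.3888−322.6944) = 0.0000. V = [p*·0.0000 + (1−p*)·0.0000]/1.12 = 0.0000. B = V − Δ·S = 0.0000.
(2,0): S=82.3200. Δ = (V_up−V_dn)/(S_up−S_dn) = (32.6270−90.2510)/(115.2480−57.6240) = -1.0000. V = [p*·32.6270 + (1−p*)·90.2510]/1.12 = 49.7112. B = V − Δ·S = 132.0312.
(2,1): S=164.6400. Δ = (V_up−V_dn)/(S_up−S_dn) = (1.5260−32.6270)/(230.4960−115.2480) = -0.2699. V = [p*·1.5260 + (1−p*)·32.6270]/1.12 = 12.4700. B = V − Δ·S = 56.9000.
(2,2): S=329.2800. Δ = (V_up−V_dn)/(S_up−S_dn) = (0.0000−1.5260)/(460.9920−230.4960) = -0.0066. V = [p*·0.0000 + (1−p*)·1.5260]/1.12 = 0.5450. B = V − Δ·S = 2.7250.
(1,0): S=117.6000. Δ = (V_up−V_dn)/(S_up−S_dn) = (12.4700−49.7112)/(164.6400−82.3200) = -0.4524. V = [p*·12.4700 + (1−p*)·49.7112]/1.12 = 24.4344. B = V − Δ·S = 77.6362.
(1,1): S=235.2000. Δ = (V_up−V_dn)/(S_up−S_dn) = (0.5450−12.4700)/(329.2800−164.6400) = -0.0724. V = [p*·0.5450 + (1−p*)·12.4700]/1.12 = 4.7455. B = V − Δ·S = 21.7813.
(0,0): S=168.0000. Δ = (V_up−V_dn)/(S_up−S_dn) = (4.7455−24.4344)/(235.2000−117.6000) = -0.1674. V = [p*·4.7455 + (1−p*)·24.4344]/1.12 = 11.2688. B = V − Δ·S = 39.3957.
Root portfolio cost Δ·168+B reproduces V0=11.2688.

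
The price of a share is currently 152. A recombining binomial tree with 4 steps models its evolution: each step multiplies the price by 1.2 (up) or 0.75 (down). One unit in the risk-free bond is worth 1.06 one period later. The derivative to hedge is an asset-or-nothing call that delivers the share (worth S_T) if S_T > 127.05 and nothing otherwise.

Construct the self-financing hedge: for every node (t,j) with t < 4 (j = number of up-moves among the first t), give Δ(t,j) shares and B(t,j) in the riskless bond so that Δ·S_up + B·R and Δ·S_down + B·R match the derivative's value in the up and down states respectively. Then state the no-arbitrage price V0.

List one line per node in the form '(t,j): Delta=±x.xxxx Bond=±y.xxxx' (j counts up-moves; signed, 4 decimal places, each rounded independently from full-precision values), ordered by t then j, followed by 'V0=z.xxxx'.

The replicating-portfolio and risk-neutral prices coincide; use p* = (1.06−0.75)/(1.2−0.75) = 0.6889 for the latter.
Terminal values V(4,·): V(4,0)=0.0000, V(4,1)=0.0000, V(4,2)=0.0000, V(4,3)=196.9920, V(4,4)=315.1872
  t=3,j=0: stock 64.1250 → up 76.9500 (V=0.0000), down 48.0938 (V=0.0000). Price 0.0000; hedge Δ=0.0000, bond B=0.0000.
  t=3,j=1: stock 102.6000 → up 123.1200 (V=0.0000), down 76.9500 (V=0.0000). Price 0.0000; hedge Δ=0.0000, bond B=0.0000.
  t=3,j=2: stock 164.1600 → up 196.9920 (V=196.9920), down 123.1200 (V=0.0000). Price 128.0242; hedge Δ=2.6667, bond B=-309.7358.
  t=3,j=3: stock 262.6560 → up 315.1872 (V=315.1872), down 196.9920 (V=196.9920). Price 262.6560; hedge Δ=1.0000, bond B=0.0000.
  t=2,j=0: stock 85.5000 → up 102.6000 (V=0.0000), down 64.1250 (V=0.0000). Price 0.0000; hedge Δ=0.0000, bond B=0.0000.
  t=2,j=1: stock 136.8000 → up 164.1600 (V=128.0242), down 102.6000 (V=0.0000). Price 83.2023; hedge Δ=2.0797, bond B=-201.2958.
  t=2,j=2: stock 218.8800 → up 262.6560 (V=262.6560), down 164.1600 (V=128.0242). Price 208.2741; hedge Δ=1.3669, bond B=-90.9078.
  t=1,j=0: stock 114.0000 → up 136.8000 (V=83.2023), down 85.5000 (V=0.0000). Price 54.0728; hedge Δ=1.6219, bond B=-130.8212.
  t=1,j=1: stock 182.4000 → up 218.8800 (V=208.2741), down 136.8000 (V=83.2023). Price 159.7763; hedge Δ=1.5238, bond B=-118.1611.
  t=0,j=0: stock 152.0000 → up 182.4000 (V=159.7763), down 114.0000 (V=54.0728). Price 119.7082; hedge Δ=1.5454, bond B=-115.1885.
The time-0 hedge costs 119.7082, which is the no-arbitrage price.

(0,0): Delta=1.5454 Bond=-115.1885
(1,0): Delta=1.6219 Bond=-130.8212
(1,1): Delta=1.5238 Bond=-118.1611
(2,0): Delta=0.0000 Bond=0.0000
(2,1): Delta=2.0797 Bond=-201.2958
(2,2): Delta=1.3669 Bond=-90.9078
(3,0): Delta=0.0000 Bond=0.0000
(3,1): Delta=0.0000 Bond=0.0000
(3,2): Delta=2.6667 Bond=-309.7358
(3,3): Delta=1.0000 Bond=0.0000
V0=119.7082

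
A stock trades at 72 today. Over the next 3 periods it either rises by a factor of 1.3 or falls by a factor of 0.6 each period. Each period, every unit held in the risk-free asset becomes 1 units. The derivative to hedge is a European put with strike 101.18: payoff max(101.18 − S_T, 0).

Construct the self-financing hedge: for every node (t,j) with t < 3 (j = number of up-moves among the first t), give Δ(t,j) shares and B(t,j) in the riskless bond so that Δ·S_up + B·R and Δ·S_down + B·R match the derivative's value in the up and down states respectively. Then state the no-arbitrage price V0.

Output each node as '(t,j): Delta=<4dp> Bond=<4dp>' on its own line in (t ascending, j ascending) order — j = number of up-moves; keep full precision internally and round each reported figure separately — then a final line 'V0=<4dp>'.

(0,0): Delta=-0.6307 Bond=85.2255
(1,0): Delta=-1.0000 Bond=101.1800
(1,1): Delta=-0.5028 Bond=73.2597
(2,0): Delta=-1.0000 Bond=101.1800
(2,1): Delta=-1.0000 Bond=101.1800
(2,2): Delta=-0.3308 Bond=52.3194
V0=39.8163

No-arbitrage ⇒ martingale measure with p* = (R−d)/(u−d) = 0.5714.
Terminal payoffs: V(3,0)=85.6280, V(3,1)=67.4840, V(3,2)=28.1720, V(3,3)=0.0000
(2,0): S=25.9200. Δ = (V_up−V_dn)/(S_up−S_dn) = (67.4840−85.6280)/(33.6960−15.5520) = -1.0000. V = [p*·67.4840 + (1−p*)·85.6280]/1 = 75.2600. B = V − Δ·S = 101.1800.
(2,1): S=56.1600. Δ = (V_up−V_dn)/(S_up−S_dn) = (28.1720−67.4840)/(73.0080−33.6960) = -1.0000. V = [p*·28.1720 + (1−p*)·67.4840]/1 = 45.0200. B = V − Δ·S = 101.1800.
(2,2): S=121.6800. Δ = (V_up−V_dn)/(S_up−S_dn) = (0.0000−28.1720)/(158.1840−73.0080) = -0.3308. V = [p*·0.0000 + (1−p*)·28.1720]/1 = 12.0737. B = V − Δ·S = 52.3194.
(1,0): S=43.2000. Δ = (V_up−V_dn)/(S_up−S_dn) = (45.0200−75.2600)/(56.1600−25.9200) = -1.0000. V = [p*·45.0200 + (1−p*)·75.2600]/1 = 57.9800. B = V − Δ·S = 101.1800.
(1,1): S=93.6000. Δ = (V_up−V_dn)/(S_up−S_dn) = (12.0737−45.0200)/(121.6800−56.1600) = -0.5028. V = [p*·12.0737 + (1−p*)·45.0200]/1 = 26.1936. B = V − Δ·S = 73.2597.
(0,0): S=72.0000. Δ = (V_up−V_dn)/(S_up−S_dn) = (26.1936−57.9800)/(93.6000−43.2000) = -0.6307. V = [p*·26.1936 + (1−p*)·57.9800]/1 = 39.8163. B = V − Δ·S = 85.2255.
The time-0 hedge costs 39.8163, which is the no-arbitrage price.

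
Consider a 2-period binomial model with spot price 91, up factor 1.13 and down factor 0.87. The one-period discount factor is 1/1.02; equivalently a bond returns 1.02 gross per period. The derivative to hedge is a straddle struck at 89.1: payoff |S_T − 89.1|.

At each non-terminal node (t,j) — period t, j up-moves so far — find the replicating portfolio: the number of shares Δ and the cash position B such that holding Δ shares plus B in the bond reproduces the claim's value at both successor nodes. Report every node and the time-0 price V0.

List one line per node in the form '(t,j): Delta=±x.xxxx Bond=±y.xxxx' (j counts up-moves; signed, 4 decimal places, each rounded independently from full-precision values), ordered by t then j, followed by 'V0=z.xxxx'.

Risk-neutral probability p* = (R−d)/(u−d) = (1.02−0.87)/(1.13−0.87) = 0.5769.
Terminal payoffs: V(2,0)=20.2221, V(2,1)=0.3621, V(2,2)=27.0979
(1,0): S=79.1700. Δ = (V_up−V_dn)/(S_up−S_dn) = (0.3621−20.2221)/(89.4621−68.8779) = -0.9648. V = [p*·0.3621 + (1−p*)·20.2221]/1.02 = 8.5926. B = V − Δ·S = 84.9772.
(1,1): S=102.8300. Δ = (V_up−V_dn)/(S_up−S_dn) = (27.0979−0.3621)/(116.1979−89.4621) = 1.0000. V = [p*·27.0979 + (1−p*)·0.3621]/1.02 = 15.4771. B = V − Δ·S = -87.3529.
(0,0): S=91.0000. Δ = (V_up−V_dn)/(S_up−S_dn) = (15.4771−8.5926)/(102.8300−79.1700) = 0.2910. V = [p*·15.4771 + (1−p*)·8.5926]/1.02 = 12.3180. B = V − Δ·S = -14.1608.
Check: Δ(0,0)·S0 + B(0,0) = 12.3180 = V0.

(0,0): Delta=0.2910 Bond=-14.1608
(1,0): Delta=-0.9648 Bond=84.9772
(1,1): Delta=1.0000 Bond=-87.3529
V0=12.3180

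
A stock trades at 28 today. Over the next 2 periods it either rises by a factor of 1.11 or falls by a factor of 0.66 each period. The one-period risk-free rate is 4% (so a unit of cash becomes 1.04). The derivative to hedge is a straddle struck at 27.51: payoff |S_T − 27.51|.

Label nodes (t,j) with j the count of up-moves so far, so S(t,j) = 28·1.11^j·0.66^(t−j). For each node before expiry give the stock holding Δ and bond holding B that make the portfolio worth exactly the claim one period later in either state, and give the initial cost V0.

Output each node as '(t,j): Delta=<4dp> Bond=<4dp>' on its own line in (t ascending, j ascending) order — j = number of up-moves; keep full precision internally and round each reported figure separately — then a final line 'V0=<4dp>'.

(0,0): Delta=-0.0993 Bond=9.4291
(1,0): Delta=-1.0000 Bond=26.4519
(1,1): Delta=-0.0006 Bond=6.7399
V0=6.6498

Since d<R<u, set p* = (R−d)/(u−d) = 0.8444; price each node as the discounted p*-expectation of its children.
Terminal payoffs: V(2,0)=15.3132, V(2,1)=6.9972, V(2,2)=6.9888
Node (1,0) S=18.4800: V=(p*·6.9972+(1−p*)·15.3132)/1.04=7.9719; Δ=(6.9972−15.3132)/(20.5128−12.1968)=-1.0000; B=V−Δ·S=26.4519
Node (1,1) S=31.0800: V=(p*·6.9888+(1−p*)·6.9972)/1.04=6.7213; Δ=(6.9888−6.9972)/(34.4988−20.5128)=-0.0006; B=V−Δ·S=6.7399
Node (0,0) S=28.0000: V=(p*·6.7213+(1−p*)·7.9719)/1.04=6.6498; Δ=(6.7213−7.9719)/(31.0800−18.4800)=-0.0993; B=V−Δ·S=9.4291
Root portfolio cost Δ·28+B reproduces V0=6.6498.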